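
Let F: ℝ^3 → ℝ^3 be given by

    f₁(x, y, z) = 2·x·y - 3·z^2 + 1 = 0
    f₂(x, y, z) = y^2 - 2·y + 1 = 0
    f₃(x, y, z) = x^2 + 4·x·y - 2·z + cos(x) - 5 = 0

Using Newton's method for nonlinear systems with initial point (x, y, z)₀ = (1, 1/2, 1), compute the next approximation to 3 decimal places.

(1.812, 0.750, 1.052)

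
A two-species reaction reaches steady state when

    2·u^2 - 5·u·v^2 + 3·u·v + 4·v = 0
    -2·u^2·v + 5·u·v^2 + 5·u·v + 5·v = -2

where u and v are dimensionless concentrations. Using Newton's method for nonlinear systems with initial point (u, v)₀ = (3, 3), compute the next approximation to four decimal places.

(13.6528, -1.3333)

At (3, 3): F = (-78.0000, 143.0000).
Jacobian J = [[4·u - 5·v^2 + 3·v, -10·u·v + 3·u + 4], [-4·u·v + 5·v^2 + 5·v, -2·u^2 + 10·u·v + 5·u + 5]].
At the point, J = [[-24.0000, -77.0000], [24.0000, 92.0000]] (det J = -360.0000).
Solving J·Δ = −F gives Δ = (10.6528, -4.3333).
Then the next iterate is (u, v)₁ = (13.6528, -1.3333).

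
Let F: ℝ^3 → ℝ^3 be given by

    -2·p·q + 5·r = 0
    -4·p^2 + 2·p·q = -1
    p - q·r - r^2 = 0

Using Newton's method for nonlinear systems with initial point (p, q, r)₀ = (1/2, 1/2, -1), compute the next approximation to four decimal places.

(0.3077, -0.5769, -0.1538)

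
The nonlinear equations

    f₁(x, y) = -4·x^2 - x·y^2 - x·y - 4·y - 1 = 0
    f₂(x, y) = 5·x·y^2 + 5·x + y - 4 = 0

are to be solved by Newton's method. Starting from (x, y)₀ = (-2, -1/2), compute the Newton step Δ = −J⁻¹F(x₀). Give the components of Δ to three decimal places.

(1.171, 0.880)

At (-2, -1/2): F = (-15.500, -17.000).
Jacobian J = [[-8·x - y^2 - y, -2·x·y - x - 4], [5·y^2 + 5, 10·x·y + 1]].
At the point, J = [[16.250, -4.000], [6.250, 11.000]] (det J = 203.750).
Solving J·Δ = −F gives Δ = (1.171, 0.880).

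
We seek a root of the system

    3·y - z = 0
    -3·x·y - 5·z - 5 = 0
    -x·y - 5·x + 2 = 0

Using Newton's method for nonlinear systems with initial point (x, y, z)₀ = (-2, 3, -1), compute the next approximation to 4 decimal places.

At (-2, 3, -1): F = (10.0000, 18.0000, 18.0000).
Jacobian J = [[0, 3, -1], [-3·y, -3·x, -5], [-y - 5, -x, 0]].
At the point, J = [[0.0000, 3.0000, -1.0000], [-9.0000, 6.0000, -5.0000], [-8.0000, 2.0000, 0.0000]] (det J = 90.0000).
Solving J·Δ = −F gives Δ = (1.0889, -4.6444, -3.9333).
Then the next iterate is (x, y, z)₁ = (-0.9111, -1.6444, -4.9333).

(-0.9111, -1.6444, -4.9333)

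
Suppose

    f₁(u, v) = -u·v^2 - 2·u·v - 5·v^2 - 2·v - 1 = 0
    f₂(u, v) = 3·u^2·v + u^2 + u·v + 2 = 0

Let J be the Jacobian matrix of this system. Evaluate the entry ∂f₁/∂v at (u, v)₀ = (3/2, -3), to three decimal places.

34.000

∂f₁/∂v = -2·u·v - 2·u - 10·v - 2.
At (3/2, -3) this is 34.000.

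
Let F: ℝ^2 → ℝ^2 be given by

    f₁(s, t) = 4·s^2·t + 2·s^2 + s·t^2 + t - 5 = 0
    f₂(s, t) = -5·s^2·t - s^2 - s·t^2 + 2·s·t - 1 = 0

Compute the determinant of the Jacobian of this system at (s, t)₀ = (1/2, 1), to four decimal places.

6.2500

J = [[8·s·t + 4·s + t^2, 4·s^2 + 2·s·t + 1], [-10·s·t - 2·s - t^2 + 2·t, -5·s^2 - 2·s·t + 2·s]].
At the point, J = [[7.0000, 3.0000], [-5.0000, -1.2500]].
det J = 6.2500.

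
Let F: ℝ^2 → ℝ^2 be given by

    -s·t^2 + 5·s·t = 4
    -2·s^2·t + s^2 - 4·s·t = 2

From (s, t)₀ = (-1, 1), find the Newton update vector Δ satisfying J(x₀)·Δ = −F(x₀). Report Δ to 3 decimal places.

(6.500, 6.000)

At (-1, 1): F = (-8.000, 1.000).
Jacobian J = [[-t^2 + 5·t, -2·s·t + 5·s], [-4·s·t + 2·s - 4·t, -2·s^2 - 4·s]].
At the point, J = [[4.000, -3.000], [-2.000, 2.000]] (det J = 2.000).
Solving J·Δ = −F gives Δ = (6.500, 6.000).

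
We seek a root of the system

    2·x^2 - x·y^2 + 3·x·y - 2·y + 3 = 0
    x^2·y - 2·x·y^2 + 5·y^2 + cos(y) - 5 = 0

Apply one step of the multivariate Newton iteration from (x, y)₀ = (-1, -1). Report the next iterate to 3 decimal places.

(0.264, -0.873)

At (-1, -1): F = (11.000, 1.54030).
Jacobian J = [[4·x - y^2 + 3·y, -2·x·y + 3·x - 2], [2·x·y - 2·y^2, x^2 - 4·x·y + 10·y - sin(y)]].
At the point, J = [[-8.000, -7.000], [0.000, -12.15853]] (det J = 97.26823).
Solving J·Δ = −F gives Δ = (1.264, 0.127).
Then the next iterate is (x, y)₁ = (0.264, -0.873).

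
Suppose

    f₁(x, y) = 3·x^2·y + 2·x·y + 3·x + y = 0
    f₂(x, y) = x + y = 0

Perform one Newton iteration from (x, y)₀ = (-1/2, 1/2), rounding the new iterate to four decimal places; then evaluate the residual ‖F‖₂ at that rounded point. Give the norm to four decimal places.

0.2362

At (-1/2, 1/2): F = (-1.1250, 0.0000).
Jacobian J = [[6·x·y + 2·y + 3, 3·x^2 + 2·x + 1], [1, 1]].
At the point, J = [[2.5000, 0.7500], [1.0000, 1.0000]] (det J = 1.7500).
Solving J·Δ = −F gives Δ = (0.6429, -0.6429).
Then the next iterate is (x, y)₁ = (0.1429, -0.1429).
Re-evaluating at (0.1429, -0.1429): F = (0.236205, 0.0000), so ‖F‖₂ = 0.2362.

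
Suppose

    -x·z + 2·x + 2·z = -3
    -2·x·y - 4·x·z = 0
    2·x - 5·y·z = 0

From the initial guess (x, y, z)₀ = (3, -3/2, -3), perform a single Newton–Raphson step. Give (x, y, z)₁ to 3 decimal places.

(0.616, -0.123, -2.918)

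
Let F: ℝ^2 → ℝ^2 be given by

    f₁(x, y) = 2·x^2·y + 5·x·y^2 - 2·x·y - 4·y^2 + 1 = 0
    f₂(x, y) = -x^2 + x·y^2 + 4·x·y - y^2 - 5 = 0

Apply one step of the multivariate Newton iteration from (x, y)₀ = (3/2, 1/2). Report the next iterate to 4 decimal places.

(-0.0151, 0.9598)

At (3/2, 1/2): F = (2.6250, -4.1250).
Jacobian J = [[4·x·y + 5·y^2 - 2·y, 2·x^2 + 10·x·y - 2·x - 8·y], [-2·x + y^2 + 4·y, 2·x·y + 4·x - 2·y]].
At the point, J = [[3.2500, 5.0000], [-0.7500, 6.5000]] (det J = 24.8750).
Solving J·Δ = −F gives Δ = (-1.5151, 0.4598).
Then the next iterate is (x, y)₁ = (-0.0151, 0.9598).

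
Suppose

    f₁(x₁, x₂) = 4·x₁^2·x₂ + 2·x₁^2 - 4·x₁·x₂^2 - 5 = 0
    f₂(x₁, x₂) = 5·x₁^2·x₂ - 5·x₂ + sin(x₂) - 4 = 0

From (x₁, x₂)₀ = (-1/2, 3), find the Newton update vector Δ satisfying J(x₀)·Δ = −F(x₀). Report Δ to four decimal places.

(-0.2736, -2.3216)

At (-1/2, 3): F = (16.5000, -15.108880).
Jacobian J = [[8·x₁·x₂ + 4·x₁ - 4·x₂^2, 4·x₁^2 - 8·x₁·x₂], [10·x₁·x₂, 5·x₁^2 + cos(x₂) - 5]].
At the point, J = [[-50.0000, 13.0000], [-15.0000, -4.739992]] (det J = 431.999625).
Solving J·Δ = −F gives Δ = (-0.2736, -2.3216).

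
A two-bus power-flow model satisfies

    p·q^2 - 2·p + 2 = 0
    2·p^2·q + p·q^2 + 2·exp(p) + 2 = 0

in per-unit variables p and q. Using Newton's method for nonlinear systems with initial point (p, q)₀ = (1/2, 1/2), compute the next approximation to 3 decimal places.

At (1/2, 1/2): F = (1.125, 5.67244).
Jacobian J = [[q^2 - 2, 2·p·q], [4·p·q + q^2 + 2·exp(p), 2·p^2 + 2·p·q]].
At the point, J = [[-1.750, 0.500], [4.54744, 1.000]] (det J = -4.02372).
Solving J·Δ = −F gives Δ = (-0.425, -3.738).
Then the next iterate is (p, q)₁ = (0.075, -3.238).

(0.075, -3.238)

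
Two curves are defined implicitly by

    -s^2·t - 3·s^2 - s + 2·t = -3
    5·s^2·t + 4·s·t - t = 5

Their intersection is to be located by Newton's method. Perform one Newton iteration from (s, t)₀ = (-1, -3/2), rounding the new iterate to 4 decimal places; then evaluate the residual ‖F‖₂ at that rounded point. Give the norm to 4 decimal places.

At (-1, -3/2): F = (-0.5000, -5.0000).
Jacobian J = [[-2·s·t - 6·s - 1, -s^2 + 2], [10·s·t + 4·t, 5·s^2 + 4·s - 1]].
At the point, J = [[2.0000, 1.0000], [9.0000, 0.0000]] (det J = -9.0000).
Solving J·Δ = −F gives Δ = (0.5556, -0.6111).
Then the next iterate is (s, t)₁ = (-0.4444, -2.1111).
Re-evaluating at (-0.4444, -2.1111): F = (-0.953350, -1.220829), so ‖F‖₂ = 1.5490.

1.5490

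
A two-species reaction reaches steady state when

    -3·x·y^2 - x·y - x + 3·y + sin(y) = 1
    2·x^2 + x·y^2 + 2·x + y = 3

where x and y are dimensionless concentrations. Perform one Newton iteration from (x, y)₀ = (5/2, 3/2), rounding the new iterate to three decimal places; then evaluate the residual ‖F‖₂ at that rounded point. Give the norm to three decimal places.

6.354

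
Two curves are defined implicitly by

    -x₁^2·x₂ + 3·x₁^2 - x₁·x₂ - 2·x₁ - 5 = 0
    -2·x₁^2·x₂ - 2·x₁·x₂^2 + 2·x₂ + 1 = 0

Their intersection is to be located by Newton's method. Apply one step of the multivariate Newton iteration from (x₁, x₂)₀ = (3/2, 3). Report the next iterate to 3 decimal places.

At (3/2, 3): F = (-12.500, -33.500).
Jacobian J = [[-2·x₁·x₂ + 6·x₁ - x₂ - 2, -x₁^2 - x₁], [-4·x₁·x₂ - 2·x₂^2, -2·x₁^2 - 4·x₁·x₂ + 2]].
At the point, J = [[-5.000, -3.750], [-36.000, -20.500]] (det J = -32.500).
Solving J·Δ = −F gives Δ = (4.019, -8.692).
Then the next iterate is (x₁, x₂)₁ = (5.519, -5.692).

(5.519, -5.692)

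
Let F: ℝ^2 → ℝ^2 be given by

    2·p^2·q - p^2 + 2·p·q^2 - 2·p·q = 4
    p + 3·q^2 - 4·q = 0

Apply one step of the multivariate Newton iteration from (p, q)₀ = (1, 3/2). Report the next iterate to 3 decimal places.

(1.605, 1.029)

At (1, 3/2): F = (-0.500, 1.750).
Jacobian J = [[4·p·q - 2·p + 2·q^2 - 2·q, 2·p^2 + 4·p·q - 2·p], [1, 6·q - 4]].
At the point, J = [[5.500, 6.000], [1.000, 5.000]] (det J = 21.500).
Solving J·Δ = −F gives Δ = (0.605, -0.471).
Then the next iterate is (p, q)₁ = (1.605, 1.029).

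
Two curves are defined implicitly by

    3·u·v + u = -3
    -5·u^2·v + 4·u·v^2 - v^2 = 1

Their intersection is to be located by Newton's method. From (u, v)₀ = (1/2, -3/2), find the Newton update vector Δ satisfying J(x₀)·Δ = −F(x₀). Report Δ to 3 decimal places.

(-1.013, -3.196)

At (1/2, -3/2): F = (1.250, 3.125).
Jacobian J = [[3·v + 1, 3·u], [-10·u·v + 4·v^2, -5·u^2 + 8·u·v - 2·v]].
At the point, J = [[-3.500, 1.500], [16.500, -4.250]] (det J = -9.875).
Solving J·Δ = −F gives Δ = (-1.013, -3.196).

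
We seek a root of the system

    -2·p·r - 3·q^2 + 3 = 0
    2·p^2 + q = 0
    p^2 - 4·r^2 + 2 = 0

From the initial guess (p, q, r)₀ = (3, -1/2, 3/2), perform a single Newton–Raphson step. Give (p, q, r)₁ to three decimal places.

(1.565, -0.786, 0.949)

At (3, -1/2, 3/2): F = (-6.750, 17.500, 2.000).
Jacobian J = [[-2·r, -6·q, -2·p], [4·p, 1, 0], [2·p, 0, -8·r]].
At the point, J = [[-3.000, 3.000, -6.000], [12.000, 1.000, 0.000], [6.000, 0.000, -12.000]] (det J = 504.000).
Solving J·Δ = −F gives Δ = (-1.435, -0.286, -0.551).
Then the next iterate is (p, q, r)₁ = (1.565, -0.786, 0.949).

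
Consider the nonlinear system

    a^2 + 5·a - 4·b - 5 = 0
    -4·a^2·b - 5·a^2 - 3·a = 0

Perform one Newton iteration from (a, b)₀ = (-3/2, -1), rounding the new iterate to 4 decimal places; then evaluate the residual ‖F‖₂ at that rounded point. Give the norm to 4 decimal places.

At (-3/2, -1): F = (-6.2500, 2.2500).
Jacobian J = [[2·a + 5, -4], [-8·a·b - 10·a - 3, -4·a^2]].
At the point, J = [[2.0000, -4.0000], [0.0000, -9.0000]] (det J = -18.0000).
Solving J·Δ = −F gives Δ = (3.6250, 0.2500).
Then the next iterate is (a, b)₁ = (2.1250, -0.7500).
Re-evaluating at (2.1250, -0.7500): F = (13.140625, -15.406250), so ‖F‖₂ = 20.2492.

20.2492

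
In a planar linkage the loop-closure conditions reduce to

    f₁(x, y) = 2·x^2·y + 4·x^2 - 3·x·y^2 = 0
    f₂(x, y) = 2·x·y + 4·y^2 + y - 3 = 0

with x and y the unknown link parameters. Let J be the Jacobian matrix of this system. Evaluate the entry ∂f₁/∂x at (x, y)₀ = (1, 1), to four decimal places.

∂f₁/∂x = 4·x·y + 8·x - 3·y^2.
At (1, 1) this is 9.0000.

9.0000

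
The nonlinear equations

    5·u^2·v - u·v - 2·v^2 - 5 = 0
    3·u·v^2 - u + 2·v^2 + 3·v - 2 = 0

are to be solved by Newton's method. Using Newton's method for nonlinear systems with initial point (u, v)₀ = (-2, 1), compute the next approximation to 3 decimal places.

(-1.174, 1.130)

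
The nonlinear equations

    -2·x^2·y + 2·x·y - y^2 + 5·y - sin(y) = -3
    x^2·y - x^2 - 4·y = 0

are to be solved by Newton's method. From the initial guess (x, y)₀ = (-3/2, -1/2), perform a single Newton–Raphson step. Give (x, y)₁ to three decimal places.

At (-3/2, -1/2): F = (4.47943, -1.375).
Jacobian J = [[-4·x·y + 2·y, -2·x^2 + 2·x - 2·y - cos(y) + 5], [2·x·y - 2·x, x^2 - 4]].
At the point, J = [[-4.000, -2.37758], [4.500, -1.750]] (det J = 17.69912).
Solving J·Δ = −F gives Δ = (0.628, 0.828).
Then the next iterate is (x, y)₁ = (-0.872, 0.328).

(-0.872, 0.328)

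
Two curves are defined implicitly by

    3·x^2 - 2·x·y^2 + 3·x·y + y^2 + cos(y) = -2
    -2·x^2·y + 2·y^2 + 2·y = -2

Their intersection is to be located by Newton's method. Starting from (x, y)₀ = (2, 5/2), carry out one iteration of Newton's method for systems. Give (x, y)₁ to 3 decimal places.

At (2, 5/2): F = (9.44886, -0.500).
Jacobian J = [[6·x - 2·y^2 + 3·y, -4·x·y + 3·x + 2·y - sin(y)], [-4·x·y, -2·x^2 + 4·y + 2]].
At the point, J = [[7.000, -9.59847], [-20.000, 4.000]] (det J = -163.96944).
Solving J·Δ = −F gives Δ = (0.201, 1.131).
Then the next iterate is (x, y)₁ = (2.201, 3.631).

(2.201, 3.631)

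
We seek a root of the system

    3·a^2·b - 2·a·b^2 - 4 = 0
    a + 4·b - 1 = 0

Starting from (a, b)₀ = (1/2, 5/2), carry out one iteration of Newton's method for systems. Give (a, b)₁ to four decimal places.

(0.9365, 0.0159)

At (1/2, 5/2): F = (-8.3750, 9.5000).
Jacobian J = [[6·a·b - 2·b^2, 3·a^2 - 4·a·b], [1, 4]].
At the point, J = [[-5.0000, -4.2500], [1.0000, 4.0000]] (det J = -15.7500).
Solving J·Δ = −F gives Δ = (0.4365, -2.4841).
Then the next iterate is (a, b)₁ = (0.9365, 0.0159).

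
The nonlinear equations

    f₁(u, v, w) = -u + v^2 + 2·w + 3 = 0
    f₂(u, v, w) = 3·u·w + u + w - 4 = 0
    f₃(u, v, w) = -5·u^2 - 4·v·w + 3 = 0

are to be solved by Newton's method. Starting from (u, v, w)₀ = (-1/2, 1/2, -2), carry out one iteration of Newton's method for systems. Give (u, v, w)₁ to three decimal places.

(-1.193, 0.197, -2.070)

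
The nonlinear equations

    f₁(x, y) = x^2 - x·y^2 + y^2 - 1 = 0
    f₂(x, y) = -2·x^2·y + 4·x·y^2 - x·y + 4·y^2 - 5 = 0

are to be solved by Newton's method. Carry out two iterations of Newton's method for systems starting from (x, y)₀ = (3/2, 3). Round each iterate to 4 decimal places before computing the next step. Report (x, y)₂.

(-4.6764, 1.0751)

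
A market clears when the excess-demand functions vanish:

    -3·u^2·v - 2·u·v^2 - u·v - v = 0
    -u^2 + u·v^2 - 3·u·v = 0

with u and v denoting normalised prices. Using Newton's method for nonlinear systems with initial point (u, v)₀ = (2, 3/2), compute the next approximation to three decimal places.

At (2, 3/2): F = (-31.500, -8.500).
Jacobian J = [[-6·u·v - 2·v^2 - v, -3·u^2 - 4·u·v - u - 1], [-2·u + v^2 - 3·v, 2·u·v - 3·u]].
At the point, J = [[-24.000, -27.000], [-6.250, 0.000]] (det J = -168.750).
Solving J·Δ = −F gives Δ = (-1.360, 0.042).
Then the next iterate is (u, v)₁ = (0.640, 1.542).

(0.640, 1.542)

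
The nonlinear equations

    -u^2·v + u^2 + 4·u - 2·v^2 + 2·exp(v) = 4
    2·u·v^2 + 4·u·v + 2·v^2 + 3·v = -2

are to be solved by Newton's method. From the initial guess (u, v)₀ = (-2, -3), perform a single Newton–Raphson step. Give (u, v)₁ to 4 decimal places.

At (-2, -3): F = (-13.900426, -1.0000).
Jacobian J = [[-2·u·v + 2·u + 4, -u^2 - 4·v + 2·exp(v)], [2·v^2 + 4·v, 4·u·v + 4·u + 4·v + 3]].
At the point, J = [[-12.0000, 8.099574], [6.0000, 7.0000]] (det J = -132.597445).
Solving J·Δ = −F gives Δ = (-0.6727, 0.7195).
Then the next iterate is (u, v)₁ = (-2.6727, -2.2805).

(-2.6727, -2.2805)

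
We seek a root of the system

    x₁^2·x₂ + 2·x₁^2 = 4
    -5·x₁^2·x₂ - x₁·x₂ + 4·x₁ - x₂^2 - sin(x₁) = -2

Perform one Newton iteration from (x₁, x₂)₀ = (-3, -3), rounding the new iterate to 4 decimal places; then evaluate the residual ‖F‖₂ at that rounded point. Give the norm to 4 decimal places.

31.7540

At (-3, -3): F = (-13.0000, 107.141120).
Jacobian J = [[2·x₁·x₂ + 4·x₁, x₁^2], [-10·x₁·x₂ - x₂ - cos(x₁) + 4, -5·x₁^2 - x₁ - 2·x₂]].
At the point, J = [[6.0000, 9.0000], [-82.010008, -36.0000]] (det J = 522.090068).
Solving J·Δ = −F gives Δ = (0.9505, 0.8107).
Then the next iterate is (x₁, x₂)₁ = (-2.0495, -2.1893).
Re-evaluating at (-2.0495, -2.1893): F = (-4.795145, 31.389817), so ‖F‖₂ = 31.7540.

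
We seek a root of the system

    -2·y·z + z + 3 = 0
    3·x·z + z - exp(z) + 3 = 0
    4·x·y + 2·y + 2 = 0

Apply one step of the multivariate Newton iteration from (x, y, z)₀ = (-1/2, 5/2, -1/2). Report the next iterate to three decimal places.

(-0.700, 8.140, 2.160)

At (-1/2, 5/2, -1/2): F = (5.000, 2.64347, 2.000).
Jacobian J = [[0, -2·z, -2·y + 1], [3·z, 0, 3·x - exp(z) + 1], [4·y, 4·x + 2, 0]].
At the point, J = [[0.000, 1.000, -4.000], [-1.500, 0.000, -1.10653], [10.000, 0.000, 0.000]] (det J = -11.06531).
Solving J·Δ = −F gives Δ = (-0.200, 5.640, 2.660).
Then the next iterate is (x, y, z)₁ = (-0.700, 8.140, 2.160).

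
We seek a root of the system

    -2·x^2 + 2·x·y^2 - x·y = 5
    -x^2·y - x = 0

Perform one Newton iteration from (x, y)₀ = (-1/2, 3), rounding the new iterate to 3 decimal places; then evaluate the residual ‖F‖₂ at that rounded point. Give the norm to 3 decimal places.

6.524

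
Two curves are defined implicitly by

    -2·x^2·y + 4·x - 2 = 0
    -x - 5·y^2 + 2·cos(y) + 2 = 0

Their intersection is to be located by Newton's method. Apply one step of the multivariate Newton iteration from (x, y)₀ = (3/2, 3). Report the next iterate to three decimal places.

At (3/2, 3): F = (-9.500, -46.47998).
Jacobian J = [[-4·x·y + 4, -2·x^2], [-1, -10·y - 2·sin(y)]].
At the point, J = [[-14.000, -4.500], [-1.000, -30.28224]] (det J = 419.45136).
Solving J·Δ = −F gives Δ = (-0.187, -1.529).
Then the next iterate is (x, y)₁ = (1.313, 1.471).

(1.313, 1.471)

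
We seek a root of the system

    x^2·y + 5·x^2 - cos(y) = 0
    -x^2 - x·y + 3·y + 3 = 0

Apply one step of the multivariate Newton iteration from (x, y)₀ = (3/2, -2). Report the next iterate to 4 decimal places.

(0.5724, -1.1184)

At (3/2, -2): F = (7.166147, -2.2500).
Jacobian J = [[2·x·y + 10·x, x^2 + sin(y)], [-2·x - y, -x + 3]].
At the point, J = [[9.0000, 1.340703], [-1.0000, 1.5000]] (det J = 14.840703).
Solving J·Δ = −F gives Δ = (-0.9276, 0.8816).
Then the next iterate is (x, y)₁ = (0.5724, -1.1184).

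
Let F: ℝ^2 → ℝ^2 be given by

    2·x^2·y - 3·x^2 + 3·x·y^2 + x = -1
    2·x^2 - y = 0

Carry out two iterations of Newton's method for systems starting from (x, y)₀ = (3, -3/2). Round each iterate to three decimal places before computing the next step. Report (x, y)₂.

(0.602, -0.866)

At (3, -3/2): F = (-29.750, 19.500).
Jacobian J = [[4·x·y - 6·x + 3·y^2 + 1, 2·x^2 + 6·x·y], [4·x, -1]].
At the point, J = [[-28.250, -9.000], [12.000, -1.000]] (det J = 136.250).
Solving J·Δ = −F gives Δ = (-1.506, 1.423).
Then the next iterate is (x, y)₁ = (1.494, -0.077).
Round to (1.494, -0.077) and repeat: F = (-4.51927, 4.54107), J = [[-8.40637, 3.77384], [5.976, -1.000]].
Δ = (-0.892, -0.789), so (x, y)₂ = (0.602, -0.866).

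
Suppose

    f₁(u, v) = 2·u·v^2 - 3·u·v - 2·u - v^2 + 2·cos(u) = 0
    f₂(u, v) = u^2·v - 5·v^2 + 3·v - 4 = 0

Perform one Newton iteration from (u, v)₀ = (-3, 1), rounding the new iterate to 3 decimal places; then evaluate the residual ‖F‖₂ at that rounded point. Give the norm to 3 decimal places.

At (-3, 1): F = (6.02002, 3.000).
Jacobian J = [[2·v^2 - 3·v - 2·sin(u) - 2, 4·u·v - 3·u - 2·v], [2·u·v, u^2 - 10·v + 3]].
At the point, J = [[-2.71776, -5.000], [-6.000, 2.000]] (det J = -35.43552).
Solving J·Δ = −F gives Δ = (0.763, 0.789).
Then the next iterate is (u, v)₁ = (-2.237, 1.789).
Re-evaluating at (-2.237, 1.789): F = (-2.27568, -5.68315), so ‖F‖₂ = 6.122.

6.122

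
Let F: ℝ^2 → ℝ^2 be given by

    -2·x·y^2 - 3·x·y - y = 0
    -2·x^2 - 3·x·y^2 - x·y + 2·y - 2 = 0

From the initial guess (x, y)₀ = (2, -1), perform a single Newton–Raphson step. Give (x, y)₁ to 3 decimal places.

At (2, -1): F = (3.000, -16.000).
Jacobian J = [[-2·y^2 - 3·y, -4·x·y - 3·x - 1], [-4·x - 3·y^2 - y, -6·x·y - x + 2]].
At the point, J = [[1.000, 1.000], [-10.000, 12.000]] (det J = 22.000).
Solving J·Δ = −F gives Δ = (-2.364, -0.636).
Then the next iterate is (x, y)₁ = (-0.364, -1.636).

(-0.364, -1.636)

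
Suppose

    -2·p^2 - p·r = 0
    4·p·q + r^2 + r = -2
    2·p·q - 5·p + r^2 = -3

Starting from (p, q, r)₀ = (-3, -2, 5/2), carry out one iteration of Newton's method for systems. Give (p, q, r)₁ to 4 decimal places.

(-0.7169, -2.4911, -1.2298)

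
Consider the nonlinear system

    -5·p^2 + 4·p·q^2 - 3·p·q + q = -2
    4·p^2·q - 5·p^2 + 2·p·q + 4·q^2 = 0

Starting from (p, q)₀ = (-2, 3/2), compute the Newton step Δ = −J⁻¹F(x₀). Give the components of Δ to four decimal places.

(0.8634, -0.2557)

At (-2, 3/2): F = (-25.5000, 7.0000).
Jacobian J = [[-10·p + 4·q^2 - 3·q, 8·p·q - 3·p + 1], [8·p·q - 10·p + 2·q, 4·p^2 + 2·p + 8·q]].
At the point, J = [[24.5000, -17.0000], [-1.0000, 24.0000]] (det J = 571.0000).
Solving J·Δ = −F gives Δ = (0.8634, -0.2557).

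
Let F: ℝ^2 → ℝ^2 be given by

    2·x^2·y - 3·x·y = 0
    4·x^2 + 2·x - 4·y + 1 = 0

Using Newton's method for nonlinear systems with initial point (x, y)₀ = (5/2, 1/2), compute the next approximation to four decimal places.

(1.2500, 0.8750)

At (5/2, 1/2): F = (2.5000, 29.0000).
Jacobian J = [[4·x·y - 3·y, 2·x^2 - 3·x], [8·x + 2, -4]].
At the point, J = [[3.5000, 5.0000], [22.0000, -4.0000]] (det J = -124.0000).
Solving J·Δ = −F gives Δ = (-1.2500, 0.3750).
Then the next iterate is (x, y)₁ = (1.2500, 0.8750).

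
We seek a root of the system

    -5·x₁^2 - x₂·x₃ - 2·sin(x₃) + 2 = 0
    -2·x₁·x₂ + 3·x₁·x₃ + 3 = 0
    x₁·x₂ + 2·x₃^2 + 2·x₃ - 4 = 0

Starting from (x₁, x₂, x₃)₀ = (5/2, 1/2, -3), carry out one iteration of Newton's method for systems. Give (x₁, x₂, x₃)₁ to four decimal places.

At (5/2, 1/2, -3): F = (-27.467760, -22.0000, 9.2500).
Jacobian J = [[-10·x₁, -x₃, -x₂ - 2·cos(x₃)], [-2·x₂ + 3·x₃, -2·x₁, 3·x₁], [x₂, x₁, 4·x₃ + 2]].
At the point, J = [[-25.0000, 3.0000, 1.479985], [-10.0000, -5.0000, 7.5000], [0.5000, 2.5000, -10.0000]] (det J = -1103.299662).
Solving J·Δ = −F gives Δ = (-1.1993, -1.1261, 0.5835).
Then the next iterate is (x₁, x₂, x₃)₁ = (1.3007, -0.6261, -2.4165).

(1.3007, -0.6261, -2.4165)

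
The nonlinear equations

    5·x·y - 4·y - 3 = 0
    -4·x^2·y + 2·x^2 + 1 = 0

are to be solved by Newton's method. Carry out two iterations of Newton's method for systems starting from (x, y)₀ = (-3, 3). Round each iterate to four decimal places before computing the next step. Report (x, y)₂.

(-2.4980, -0.3481)

At (-3, 3): F = (-60.0000, -89.0000).
Jacobian J = [[5·y, 5·x - 4], [-8·x·y + 4·x, -4·x^2]].
At the point, J = [[15.0000, -19.0000], [60.0000, -36.0000]] (det J = 600.0000).
Solving J·Δ = −F gives Δ = (-0.7817, -3.7750).
Then the next iterate is (x, y)₁ = (-3.7817, -0.7750).
Round to (-3.7817, -0.7750) and repeat: F = (14.754088, 73.936400), J = [[-3.8750, -22.9085], [-38.573340, -57.205020]].
Δ = (1.2837, 0.4269), so (x, y)₂ = (-2.4980, -0.3481).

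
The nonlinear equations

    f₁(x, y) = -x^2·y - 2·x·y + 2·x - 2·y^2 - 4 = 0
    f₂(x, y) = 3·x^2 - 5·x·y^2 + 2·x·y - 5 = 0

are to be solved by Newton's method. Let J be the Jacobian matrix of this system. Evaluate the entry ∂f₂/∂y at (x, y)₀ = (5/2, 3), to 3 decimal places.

-70.000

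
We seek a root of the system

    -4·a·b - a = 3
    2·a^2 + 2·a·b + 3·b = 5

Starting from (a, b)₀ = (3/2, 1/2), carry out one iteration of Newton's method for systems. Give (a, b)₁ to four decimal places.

(2.7500, -1.3750)

At (3/2, 1/2): F = (-7.5000, 2.5000).
Jacobian J = [[-4·b - 1, -4·a], [4·a + 2·b, 2·a + 3]].
At the point, J = [[-3.0000, -6.0000], [7.0000, 6.0000]] (det J = 24.0000).
Solving J·Δ = −F gives Δ = (1.2500, -1.8750).
Then the next iterate is (a, b)₁ = (2.7500, -1.3750).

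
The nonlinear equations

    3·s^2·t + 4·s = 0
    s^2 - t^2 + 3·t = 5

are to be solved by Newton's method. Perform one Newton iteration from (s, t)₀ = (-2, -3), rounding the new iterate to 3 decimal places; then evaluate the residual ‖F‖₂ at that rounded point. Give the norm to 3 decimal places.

At (-2, -3): F = (-44.000, -19.000).
Jacobian J = [[6·s·t + 4, 3·s^2], [2·s, -2·t + 3]].
At the point, J = [[40.000, 12.000], [-4.000, 9.000]] (det J = 408.000).
Solving J·Δ = −F gives Δ = (0.412, 2.294).
Then the next iterate is (s, t)₁ = (-1.588, -0.706).
Re-evaluating at (-1.588, -0.706): F = (-11.69305, -5.09469), so ‖F‖₂ = 12.755.

12.755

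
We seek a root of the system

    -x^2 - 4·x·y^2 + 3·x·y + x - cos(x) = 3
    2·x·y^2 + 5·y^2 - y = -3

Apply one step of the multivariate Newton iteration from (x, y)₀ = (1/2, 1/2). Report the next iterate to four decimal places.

(3.3925, -0.5892)

At (1/2, 1/2): F = (-3.377583, 4.0000).
Jacobian J = [[-2·x - 4·y^2 + 3·y + sin(x) + 1, -8·x·y + 3·x], [2·y^2, 4·x·y + 10·y - 1]].
At the point, J = [[0.979426, -0.5000], [0.5000, 5.0000]] (det J = 5.147128).
Solving J·Δ = −F gives Δ = (2.8925, -1.0892).
Then the next iterate is (x, y)₁ = (3.3925, -0.5892).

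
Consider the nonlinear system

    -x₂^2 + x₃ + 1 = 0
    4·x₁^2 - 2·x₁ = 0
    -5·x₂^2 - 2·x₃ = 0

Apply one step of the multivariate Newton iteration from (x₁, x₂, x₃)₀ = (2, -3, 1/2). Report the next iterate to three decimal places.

(1.143, -1.548, -0.714)

At (2, -3, 1/2): F = (-7.500, 12.000, -46.000).
Jacobian J = [[0, -2·x₂, 1], [8·x₁ - 2, 0, 0], [0, -10·x₂, -2]].
At the point, J = [[0.000, 6.000, 1.000], [14.000, 0.000, 0.000], [0.000, 30.000, -2.000]] (det J = 588.000).
Solving J·Δ = −F gives Δ = (-0.857, 1.452, -1.214).
Then the next iterate is (x₁, x₂, x₃)₁ = (1.143, -1.548, -0.714).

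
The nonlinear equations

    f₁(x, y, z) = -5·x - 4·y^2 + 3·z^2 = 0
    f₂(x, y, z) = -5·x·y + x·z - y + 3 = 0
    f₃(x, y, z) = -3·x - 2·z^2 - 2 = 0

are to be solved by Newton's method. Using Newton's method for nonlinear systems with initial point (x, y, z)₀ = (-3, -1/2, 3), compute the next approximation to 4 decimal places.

At (-3, -1/2, 3): F = (41.0000, -13.0000, -11.0000).
Jacobian J = [[-5, -8·y, 6·z], [-5·y + z, -5·x - 1, x], [-3, 0, -4·z]].
At the point, J = [[-5.0000, 4.0000, 18.0000], [5.5000, 14.0000, -3.0000], [-3.0000, 0.0000, -12.0000]] (det J = 1896.0000).
Solving J·Δ = −F gives Δ = (2.4304, -0.3528, -1.5243).
Then the next iterate is (x, y, z)₁ = (-0.5696, -0.8528, 1.4757).

(-0.5696, -0.8528, 1.4757)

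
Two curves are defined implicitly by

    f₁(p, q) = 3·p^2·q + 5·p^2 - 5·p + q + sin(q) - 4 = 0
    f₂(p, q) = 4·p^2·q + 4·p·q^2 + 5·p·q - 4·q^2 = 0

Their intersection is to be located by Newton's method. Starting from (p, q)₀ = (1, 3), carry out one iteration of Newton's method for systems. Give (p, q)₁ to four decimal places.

At (1, 3): F = (8.141120, 27.0000).
Jacobian J = [[6·p·q + 10·p - 5, 3·p^2 + cos(q) + 1], [8·p·q + 4·q^2 + 5·q, 4·p^2 + 8·p·q + 5·p - 8·q]].
At the point, J = [[23.0000, 3.010008], [75.0000, 9.0000]] (det J = -18.750563).
Solving J·Δ = −F gives Δ = (-0.4267, 0.5555).
Then the next iterate is (p, q)₁ = (0.5733, 3.5555).

(0.5733, 3.5555)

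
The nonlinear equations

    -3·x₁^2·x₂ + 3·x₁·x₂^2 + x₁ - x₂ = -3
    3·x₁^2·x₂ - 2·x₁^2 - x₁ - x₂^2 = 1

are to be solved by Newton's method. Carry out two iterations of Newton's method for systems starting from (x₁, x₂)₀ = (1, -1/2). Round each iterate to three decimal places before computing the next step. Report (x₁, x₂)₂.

(0.492, 2.529)

At (1, -1/2): F = (6.750, -5.750).
Jacobian J = [[-6·x₁·x₂ + 3·x₂^2 + 1, -3·x₁^2 + 6·x₁·x₂ - 1], [6·x₁·x₂ - 4·x₁ - 1, 3·x₁^2 - 2·x₂]].
At the point, J = [[4.750, -7.000], [-8.000, 4.000]] (det J = -37.000).
Solving J·Δ = −F gives Δ = (-0.358, 0.721).
Then the next iterate is (x₁, x₂)₁ = (0.642, 0.221).
Round to (0.642, 0.221) and repeat: F = (3.24180, -2.24190), J = [[0.29523, -1.38520], [-2.71671, 0.79449]].
Δ = (-0.150, 2.308), so (x₁, x₂)₂ = (0.492, 2.529).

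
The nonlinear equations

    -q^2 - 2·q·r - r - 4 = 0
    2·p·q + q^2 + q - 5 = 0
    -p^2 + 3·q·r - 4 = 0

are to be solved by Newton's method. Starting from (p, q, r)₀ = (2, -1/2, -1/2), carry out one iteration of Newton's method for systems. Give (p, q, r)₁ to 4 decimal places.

At (2, -1/2, -1/2): F = (-4.2500, -7.2500, -7.2500).
Jacobian J = [[0, -2·q - 2·r, -2·q - 1], [2·q, 2·p + 2·q + 1, 0], [-2·p, 3·r, 3·q]].
At the point, J = [[0.0000, 2.0000, 0.0000], [-1.0000, 4.0000, 0.0000], [-4.0000, -1.5000, -1.5000]] (det J = -3.0000).
Solving J·Δ = −F gives Δ = (1.2500, 2.1250, -10.2917).
Then the next iterate is (p, q, r)₁ = (3.2500, 1.6250, -10.7917).

(3.2500, 1.6250, -10.7917)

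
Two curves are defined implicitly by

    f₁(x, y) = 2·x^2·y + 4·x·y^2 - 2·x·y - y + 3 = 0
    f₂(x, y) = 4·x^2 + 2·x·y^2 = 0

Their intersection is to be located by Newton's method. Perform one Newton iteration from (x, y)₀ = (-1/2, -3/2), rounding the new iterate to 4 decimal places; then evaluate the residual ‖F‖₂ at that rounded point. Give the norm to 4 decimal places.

0.1892

At (-1/2, -3/2): F = (-2.2500, -1.2500).
Jacobian J = [[4·x·y + 4·y^2 - 2·y, 2·x^2 + 8·x·y - 2·x - 1], [8·x + 2·y^2, 4·x·y]].
At the point, J = [[15.0000, 6.5000], [0.5000, 3.0000]] (det J = 41.7500).
Solving J·Δ = −F gives Δ = (-0.0329, 0.4222).
Then the next iterate is (x, y)₁ = (-0.5329, -1.0778).
Re-evaluating at (-0.5329, -1.0778): F = (-0.159251, -0.102160), so ‖F‖₂ = 0.1892.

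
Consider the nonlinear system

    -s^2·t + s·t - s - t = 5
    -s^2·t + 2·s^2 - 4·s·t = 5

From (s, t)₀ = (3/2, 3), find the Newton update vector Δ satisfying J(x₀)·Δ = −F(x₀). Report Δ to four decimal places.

(-1.6746, -0.0159)

At (3/2, 3): F = (-11.7500, -25.2500).
Jacobian J = [[-2·s·t + t - 1, -s^2 + s - 1], [-2·s·t + 4·s - 4·t, -s^2 - 4·s]].
At the point, J = [[-7.0000, -1.7500], [-15.0000, -8.2500]] (det J = 31.5000).
Solving J·Δ = −F gives Δ = (-1.6746, -0.0159).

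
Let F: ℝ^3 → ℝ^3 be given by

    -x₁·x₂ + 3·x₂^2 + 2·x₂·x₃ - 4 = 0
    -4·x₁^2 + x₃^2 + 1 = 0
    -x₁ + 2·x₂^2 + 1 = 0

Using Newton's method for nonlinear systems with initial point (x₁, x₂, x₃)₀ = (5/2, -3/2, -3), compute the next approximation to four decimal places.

At (5/2, -3/2, -3): F = (15.5000, -15.0000, 3.0000).
Jacobian J = [[-x₂, -x₁ + 6·x₂ + 2·x₃, 2·x₂], [-8·x₁, 0, 2·x₃], [-1, 4·x₂, 0]].
At the point, J = [[1.5000, -17.5000, -3.0000], [-20.0000, 0.0000, -6.0000], [-1.0000, -6.0000, 0.0000]] (det J = -519.0000).
Solving J·Δ = −F gives Δ = (-0.9884, 0.6647, 0.7948).
Then the next iterate is (x₁, x₂, x₃)₁ = (1.5116, -0.8353, -2.2052).

(1.5116, -0.8353, -2.2052)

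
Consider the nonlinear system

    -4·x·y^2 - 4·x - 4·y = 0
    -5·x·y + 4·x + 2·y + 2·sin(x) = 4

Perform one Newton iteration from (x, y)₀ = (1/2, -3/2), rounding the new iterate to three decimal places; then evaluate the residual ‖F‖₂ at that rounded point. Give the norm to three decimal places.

0.346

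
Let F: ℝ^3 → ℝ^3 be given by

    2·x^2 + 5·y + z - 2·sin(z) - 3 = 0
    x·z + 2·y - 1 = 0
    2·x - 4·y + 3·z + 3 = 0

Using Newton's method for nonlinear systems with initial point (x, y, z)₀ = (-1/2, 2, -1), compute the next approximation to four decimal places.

(-1.7047, -0.1023, 0.0000)

At (-1/2, 2, -1): F = (8.182942, 3.5000, -9.0000).
Jacobian J = [[4·x, 5, -2·cos(z) + 1], [z, 2, x], [2, -4, 3]].
At the point, J = [[-2.0000, 5.0000, -0.080605], [-1.0000, 2.0000, -0.5000], [2.0000, -4.0000, 3.0000]] (det J = 2.0000).
Solving J·Δ = −F gives Δ = (-1.2047, -2.1023, 1.0000).
Then the next iterate is (x, y, z)₁ = (-1.7047, -0.1023, 0.0000).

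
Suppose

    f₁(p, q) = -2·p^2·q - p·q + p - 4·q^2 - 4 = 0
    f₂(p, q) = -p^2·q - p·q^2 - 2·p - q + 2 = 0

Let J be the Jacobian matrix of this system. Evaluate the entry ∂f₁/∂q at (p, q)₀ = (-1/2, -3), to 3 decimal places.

∂f₁/∂q = -2·p^2 - p - 8·q.
At (-1/2, -3) this is 24.000.

24.000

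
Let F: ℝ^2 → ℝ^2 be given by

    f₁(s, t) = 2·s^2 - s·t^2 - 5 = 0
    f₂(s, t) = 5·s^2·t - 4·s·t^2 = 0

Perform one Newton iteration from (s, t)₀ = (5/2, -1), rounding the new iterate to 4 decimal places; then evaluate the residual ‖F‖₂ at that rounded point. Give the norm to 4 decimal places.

12.1919

At (5/2, -1): F = (5.0000, -41.2500).
Jacobian J = [[4·s - t^2, -2·s·t], [10·s·t - 4·t^2, 5·s^2 - 8·s·t]].
At the point, J = [[9.0000, 5.0000], [-29.0000, 51.2500]] (det J = 606.2500).
Solving J·Δ = −F gives Δ = (-0.7629, 0.3732).
Then the next iterate is (s, t)₁ = (1.7371, -0.6268).
Re-evaluating at (1.7371, -0.6268): F = (0.352564, -12.186772), so ‖F‖₂ = 12.1919.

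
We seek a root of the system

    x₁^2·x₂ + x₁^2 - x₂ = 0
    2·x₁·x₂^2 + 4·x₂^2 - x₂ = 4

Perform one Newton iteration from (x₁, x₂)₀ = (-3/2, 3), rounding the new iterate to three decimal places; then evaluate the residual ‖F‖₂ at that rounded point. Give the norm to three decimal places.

2.837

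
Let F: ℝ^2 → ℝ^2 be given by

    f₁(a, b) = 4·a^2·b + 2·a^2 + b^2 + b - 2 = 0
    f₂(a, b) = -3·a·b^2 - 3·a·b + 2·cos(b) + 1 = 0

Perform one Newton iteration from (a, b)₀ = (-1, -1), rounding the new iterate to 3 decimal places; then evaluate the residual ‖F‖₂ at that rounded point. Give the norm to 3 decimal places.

At (-1, -1): F = (-4.000, 2.08060).
Jacobian J = [[8·a·b + 4·a, 4·a^2 + 2·b + 1], [-3·b^2 - 3·b, -6·a·b - 3·a - 2·sin(b)]].
At the point, J = [[4.000, 3.000], [0.000, -1.31706]] (det J = -5.26823).
Solving J·Δ = −F gives Δ = (-0.185, 1.580).
Then the next iterate is (a, b)₁ = (-1.185, 0.580).
Re-evaluating at (-1.185, 0.580): F = (4.98265, 5.93073), so ‖F‖₂ = 7.746.

7.746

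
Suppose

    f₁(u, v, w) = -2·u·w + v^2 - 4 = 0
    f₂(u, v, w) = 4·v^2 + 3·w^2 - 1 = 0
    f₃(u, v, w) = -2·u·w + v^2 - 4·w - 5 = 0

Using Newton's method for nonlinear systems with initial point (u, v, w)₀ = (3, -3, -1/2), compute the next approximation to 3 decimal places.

At (3, -3, -1/2): F = (8.000, 35.750, 9.000).
Jacobian J = [[-2·w, 2·v, -2·u], [0, 8·v, 6·w], [-2·w, 2·v, -2·u - 4]].
At the point, J = [[1.000, -6.000, -6.000], [0.000, -24.000, -3.000], [1.000, -6.000, -10.000]] (det J = 96.000).
Solving J·Δ = −F gives Δ = (2.250, 1.458, 0.250).
Then the next iterate is (u, v, w)₁ = (5.250, -1.542, -0.250).

(5.250, -1.542, -0.250)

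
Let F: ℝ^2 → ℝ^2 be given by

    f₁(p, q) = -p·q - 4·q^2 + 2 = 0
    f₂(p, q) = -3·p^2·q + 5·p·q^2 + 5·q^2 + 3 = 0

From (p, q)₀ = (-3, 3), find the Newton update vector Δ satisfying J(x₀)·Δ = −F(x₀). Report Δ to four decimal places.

(0.5782, -1.2731)

At (-3, 3): F = (-25.0000, -168.0000).
Jacobian J = [[-q, -p - 8·q], [-6·p·q + 5·q^2, -3·p^2 + 10·p·q + 10·q]].
At the point, J = [[-3.0000, -21.0000], [99.0000, -87.0000]] (det J = 2340.0000).
Solving J·Δ = −F gives Δ = (0.5782, -1.2731).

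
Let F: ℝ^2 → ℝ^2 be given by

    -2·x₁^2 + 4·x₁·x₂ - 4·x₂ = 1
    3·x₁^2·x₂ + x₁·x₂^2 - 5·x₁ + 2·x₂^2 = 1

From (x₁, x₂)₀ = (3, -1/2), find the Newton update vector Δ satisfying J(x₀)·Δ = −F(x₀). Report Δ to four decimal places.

(-1.4141, 0.4003)

At (3, -1/2): F = (-23.0000, -28.2500).
Jacobian J = [[-4·x₁ + 4·x₂, 4·x₁ - 4], [6·x₁·x₂ + x₂^2 - 5, 3·x₁^2 + 2·x₁·x₂ + 4·x₂]].
At the point, J = [[-14.0000, 8.0000], [-13.7500, 22.0000]] (det J = -198.0000).
Solving J·Δ = −F gives Δ = (-1.4141, 0.4003).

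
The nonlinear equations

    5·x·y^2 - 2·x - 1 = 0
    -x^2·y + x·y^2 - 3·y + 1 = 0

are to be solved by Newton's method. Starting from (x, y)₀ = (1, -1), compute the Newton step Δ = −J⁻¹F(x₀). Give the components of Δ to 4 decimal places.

(-4.0000, -1.0000)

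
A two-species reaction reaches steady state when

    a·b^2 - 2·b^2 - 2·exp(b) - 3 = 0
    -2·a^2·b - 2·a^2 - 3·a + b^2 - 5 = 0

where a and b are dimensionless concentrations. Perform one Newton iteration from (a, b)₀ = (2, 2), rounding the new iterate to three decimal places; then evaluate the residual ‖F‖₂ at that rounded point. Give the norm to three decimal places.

13.255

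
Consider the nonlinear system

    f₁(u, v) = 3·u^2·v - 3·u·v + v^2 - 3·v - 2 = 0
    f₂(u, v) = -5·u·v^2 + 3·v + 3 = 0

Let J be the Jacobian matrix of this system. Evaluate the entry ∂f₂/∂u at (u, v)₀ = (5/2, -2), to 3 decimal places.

∂f₂/∂u = -5·v^2.
At (5/2, -2) this is -20.000.

-20.000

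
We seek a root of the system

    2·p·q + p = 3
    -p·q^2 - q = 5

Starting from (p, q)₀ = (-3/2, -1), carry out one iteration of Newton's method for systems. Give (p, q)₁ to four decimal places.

(0.0000, -2.0000)

At (-3/2, -1): F = (-1.5000, -2.5000).
Jacobian J = [[2·q + 1, 2·p], [-q^2, -2·p·q - 1]].
At the point, J = [[-1.0000, -3.0000], [-1.0000, -4.0000]] (det J = 1.0000).
Solving J·Δ = −F gives Δ = (1.5000, -1.0000).
Then the next iterate is (p, q)₁ = (0.0000, -2.0000).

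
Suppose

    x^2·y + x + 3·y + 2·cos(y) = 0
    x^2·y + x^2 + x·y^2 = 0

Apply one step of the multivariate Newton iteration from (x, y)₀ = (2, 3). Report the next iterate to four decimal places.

At (2, 3): F = (21.020015, 34.0000).
Jacobian J = [[2·x·y + 1, x^2 - 2·sin(y) + 3], [2·x·y + 2·x + y^2, x^2 + 2·x·y]].
At the point, J = [[13.0000, 6.717760], [25.0000, 16.0000]] (det J = 40.056000).
Solving J·Δ = −F gives Δ = (-2.6941, 2.0846).
Then the next iterate is (x, y)₁ = (-0.6941, 5.0846).

(-0.6941, 5.0846)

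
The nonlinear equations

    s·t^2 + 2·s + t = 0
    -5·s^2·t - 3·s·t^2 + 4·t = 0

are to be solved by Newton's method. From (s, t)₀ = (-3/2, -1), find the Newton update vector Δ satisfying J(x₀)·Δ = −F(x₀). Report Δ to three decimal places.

(-1.823, 2.742)

At (-3/2, -1): F = (-5.500, 11.750).
Jacobian J = [[t^2 + 2, 2·s·t + 1], [-10·s·t - 3·t^2, -5·s^2 - 6·s·t + 4]].
At the point, J = [[3.000, 4.000], [-18.000, -16.250]] (det J = 23.250).
Solving J·Δ = −F gives Δ = (-1.823, 2.742).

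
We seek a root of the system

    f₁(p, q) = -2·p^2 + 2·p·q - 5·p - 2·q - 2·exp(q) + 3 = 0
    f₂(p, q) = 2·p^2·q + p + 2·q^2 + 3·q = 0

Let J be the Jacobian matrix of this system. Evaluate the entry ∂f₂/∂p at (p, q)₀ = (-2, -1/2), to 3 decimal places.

5.000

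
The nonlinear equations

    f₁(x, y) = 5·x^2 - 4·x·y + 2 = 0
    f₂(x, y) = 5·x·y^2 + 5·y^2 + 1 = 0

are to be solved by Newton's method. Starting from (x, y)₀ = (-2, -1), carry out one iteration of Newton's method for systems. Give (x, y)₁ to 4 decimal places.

At (-2, -1): F = (14.0000, -4.0000).
Jacobian J = [[10·x - 4·y, -4·x], [5·y^2, 10·x·y + 10·y]].
At the point, J = [[-16.0000, 8.0000], [5.0000, 10.0000]] (det J = -200.0000).
Solving J·Δ = −F gives Δ = (0.8600, -0.0300).
Then the next iterate is (x, y)₁ = (-1.1400, -1.0300).

(-1.1400, -1.0300)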